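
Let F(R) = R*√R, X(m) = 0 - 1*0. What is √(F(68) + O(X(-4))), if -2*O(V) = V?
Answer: 2*√2*17^(¾) ≈ 23.680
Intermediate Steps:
X(m) = 0 (X(m) = 0 + 0 = 0)
O(V) = -V/2
F(R) = R^(3/2)
√(F(68) + O(X(-4))) = √(68^(3/2) - ½*0) = √(136*√17 + 0) = √(136*√17) = 2*√2*17^(¾)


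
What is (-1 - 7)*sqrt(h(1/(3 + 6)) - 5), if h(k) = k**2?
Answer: -16*I*sqrt(101)/9 ≈ -17.866*I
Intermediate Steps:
(-1 - 7)*sqrt(h(1/(3 + 6)) - 5) = (-1 - 7)*sqrt((1/(3 + 6))**2 - 5) = -8*sqrt((1/9)**2 - 5) = -8*sqrt(1/81 - 5) = -16*I*sqrt(101)/9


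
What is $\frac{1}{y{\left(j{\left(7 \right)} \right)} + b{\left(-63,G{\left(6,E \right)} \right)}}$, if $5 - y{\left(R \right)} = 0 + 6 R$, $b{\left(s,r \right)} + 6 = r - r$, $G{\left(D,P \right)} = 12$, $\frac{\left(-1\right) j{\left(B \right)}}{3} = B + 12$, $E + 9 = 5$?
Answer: $\frac{1}{341} \approx 0.0029326$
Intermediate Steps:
$E = -4$ ($E = -9 + 5 = -4$)
$j{\left(B \right)} = -36 - 3 B$ ($j{\left(B \right)} = - 3 \left(B + 12\right) = - 3 \left(12 + B\right) = -36 - 3 B$)
$b{\left(s,r \right)} = -6$ ($b{\left(s,r \right)} = -6 + \left(r - r\right) = -6 + 0 = -6$)
$y{\left(R \right)} = 5 - 6 R$ ($y{\left(R \right)} = 5 - \left(0 + 6 R\right) = 5 - 6 R$)
$\frac{1}{y{\left(j{\left(7 \right)} \right)} + b{\left(-63,G{\left(6,E \right)} \right)}} = \frac{1}{\left(5 - 6 \left(-36 - 21\right)\right) - 6} = \frac{1}{\left(5 - -342\right) - 6} = \frac{1}{\left(5 + 342\right) - 6} = \frac{1}{347 - 6} = \frac{1}{341}$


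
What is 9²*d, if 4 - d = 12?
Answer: -648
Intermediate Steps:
d = -8 (d = 4 - 1*12 = 4 - 12 = -8)
9²*d = 9²*(-8) = 81*(-8) = -648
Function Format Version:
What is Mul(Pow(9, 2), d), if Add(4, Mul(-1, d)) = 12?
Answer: -648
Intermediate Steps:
d = -8 (d = Add(4, Mul(-1, 12)) = Add(4, -12) = -8)
Mul(Pow(9, 2), d) = Mul(Pow(9, 2), -8) = Mul(81, -8) = -648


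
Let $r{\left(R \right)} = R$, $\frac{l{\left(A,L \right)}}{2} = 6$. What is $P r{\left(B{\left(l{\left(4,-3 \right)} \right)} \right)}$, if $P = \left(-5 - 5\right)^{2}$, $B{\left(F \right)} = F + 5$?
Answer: $1700$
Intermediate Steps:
$l{\left(A,L \right)} = 12$ ($l{\left(A,L \right)} = 2 \cdot 6 = 12$)
$B{\left(F \right)} = 5 + F$
$P = 100$ ($P = \left(-10\right)^{2} = 100$)
$P r{\left(B{\left(l{\left(4,-3 \right)} \right)} \right)} = 100 \left(5 + 12\right) = 100 \cdot 17 = 1700$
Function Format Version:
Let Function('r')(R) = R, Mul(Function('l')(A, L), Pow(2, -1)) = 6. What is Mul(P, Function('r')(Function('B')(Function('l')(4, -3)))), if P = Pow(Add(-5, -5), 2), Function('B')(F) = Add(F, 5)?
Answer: 1700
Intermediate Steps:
Function('l')(A, L) = 12 (Function('l')(A, L) = Mul(2, 6) = 12)
Function('B')(F) = Add(5, F)
P = 100 (P = Pow(-10, 2) = 100)
Mul(P, Function('r')(Function('B')(Function('l')(4, -3)))) = Mul(100, Add(5, 12)) = Mul(100, 17) = 1700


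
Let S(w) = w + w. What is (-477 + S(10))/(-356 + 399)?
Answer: -457/43 ≈ -10.628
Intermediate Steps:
S(w) = 2*w
(-477 + S(10))/(-356 + 399) = (-477 + 2*10)/(-356 + 399) = (-477 + 20)/43 = -457*1/43 = -457/43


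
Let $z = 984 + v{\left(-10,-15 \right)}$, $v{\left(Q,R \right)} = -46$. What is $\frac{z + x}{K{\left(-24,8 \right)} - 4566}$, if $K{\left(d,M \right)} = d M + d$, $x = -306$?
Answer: $- \frac{316}{2391} \approx -0.13216$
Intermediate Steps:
$K{\left(d,M \right)} = d + M d$ ($K{\left(d,M \right)} = M d + d = d + M d$)
$z = 938$ ($z = 984 - 46 = 938$)
$\frac{z + x}{K{\left(-24,8 \right)} - 4566} = \frac{938 - 306}{- 24 \left(1 + 8\right) - 4566} = \frac{632}{\left(-24\right) 9 - 4566} = \frac{632}{-216 - 4566} = \frac{632}{-4782} = 632 \left(- \frac{1}{4782}\right) = - \frac{316}{2391}$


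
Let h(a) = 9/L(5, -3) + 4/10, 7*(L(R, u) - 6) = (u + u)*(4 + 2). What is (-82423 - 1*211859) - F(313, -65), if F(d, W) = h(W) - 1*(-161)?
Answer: -2944539/10 ≈ -2.9445e+5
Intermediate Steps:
L(R, u) = 6 + 12*u/7 (L(R, u) = 6 + ((u + u)*(4 + 2))/7 = 6 + ((2*u)*6)/7 = 6 + (12*u)/7 = 6 + 12*u/7)
h(a) = 109/10 (h(a) = 9/(6 + (12/7)*(-3)) + 4/10 = 9/(6 - 36/7) + 4*(⅒) = 9/(6/7) + ⅖ = 9*(7/6) + ⅖ = 21/2 + ⅖ = 109/10)
F(d, W) = 1719/10 (F(d, W) = 109/10 - 1*(-161) = 109/10 + 161 = 1719/10)
(-82423 - 1*211859) - F(313, -65) = (-82423 - 1*211859) - 1*1719/10 = (-82423 - 211859) - 1719/10 = -294282 - 1719/10 = -2944539/10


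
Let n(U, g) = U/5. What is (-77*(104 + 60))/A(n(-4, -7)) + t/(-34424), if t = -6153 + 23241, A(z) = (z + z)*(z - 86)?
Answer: -48781189/533572 ≈ -91.424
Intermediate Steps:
n(U, g) = U/5 (n(U, g) = U*(⅕) = U/5)
A(z) = 2*z*(-86 + z) (A(z) = (2*z)*(-86 + z) = 2*z*(-86 + z))
t = 17088
(-77*(104 + 60))/A(n(-4, -7)) + t/(-34424) = (-77*(104 + 60))/((2*((⅕)*(-4))*(-86 + (⅕)*(-4)))) + 17088/(-34424) = (-77*164)/((2*(-⅘)*(-86 - ⅘))) + 17088*(-1/34424) = -12628/(2*(-⅘)*(-434/5)) - 2136/4303 = -12628/3472/25 - 2136/4303 = -12628*25/3472 - 2136/4303 = -11275/124 - 2136/4303 = -48781189/533572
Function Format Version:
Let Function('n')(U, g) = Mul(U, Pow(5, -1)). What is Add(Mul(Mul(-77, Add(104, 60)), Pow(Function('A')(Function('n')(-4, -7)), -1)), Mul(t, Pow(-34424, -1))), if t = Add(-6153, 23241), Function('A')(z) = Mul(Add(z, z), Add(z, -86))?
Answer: Rational(-48781189, 533572) ≈ -91.424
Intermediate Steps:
Function('n')(U, g) = Mul(Rational(1, 5), U) (Function('n')(U, g) = Mul(U, Rational(1, 5)) = Mul(Rational(1, 5), U))
Function('A')(z) = Mul(2, z, Add(-86, z)) (Function('A')(z) = Mul(Mul(2, z), Add(-86, z)) = Mul(2, z, Add(-86, z)))
t = 17088
Add(Mul(Mul(-77, Add(104, 60)), Pow(Function('A')(Function('n')(-4, -7)), -1)), Mul(t, Pow(-34424, -1))) = Add(Mul(Mul(-77, Add(104, 60)), Pow(Mul(2, Mul(Rational(1, 5), -4), Add(-86, Mul(Rational(1, 5), -4))), -1)), Mul(17088, Pow(-34424, -1))) = Add(Mul(Mul(-77, 164), Pow(Mul(2, Rational(-4, 5), Add(-86, Rational(-4, 5))), -1)), Mul(17088, Rational(-1, 34424))) = Add(Mul(-12628, Pow(Mul(2, Rational(-4, 5), Rational(-434, 5)), -1)), Rational(-2136, 4303)) = Add(Mul(-12628, Pow(Rational(3472, 25), -1)), Rational(-2136, 4303)) = Add(Mul(-12628, Rational(25, 3472)), Rational(-2136, 4303)) = Add(Rational(-11275, 124), Rational(-2136, 4303)) = Rational(-48781189, 533572)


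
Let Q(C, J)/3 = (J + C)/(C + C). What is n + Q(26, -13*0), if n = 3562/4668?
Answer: 2641/1167 ≈ 2.2631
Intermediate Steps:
Q(C, J) = 3*(C + J)/(2*C) (Q(C, J) = 3*((J + C)/(C + C)) = 3*((C + J)/((2*C))) = 3*((C + J)*(1/(2*C))) = 3*((C + J)/(2*C)) = 3*(C + J)/(2*C))
n = 1781/2334 (n = 3562*(1/4668) = 1781/2334 ≈ 0.76307)
n + Q(26, -13*0) = 1781/2334 + (3/2)*(26 - 13*0)/26 = 1781/2334 + (3/2)*(1/26)*(26 + 0) = 1781/2334 + (3/2)*(1/26)*26 = 1781/2334 + 3/2 = 2641/1167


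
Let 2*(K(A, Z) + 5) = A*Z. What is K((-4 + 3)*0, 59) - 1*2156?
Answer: -2161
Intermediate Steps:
K(A, Z) = -5 + A*Z/2 (K(A, Z) = -5 + (A*Z)/2 = -5 + A*Z/2)
K((-4 + 3)*0, 59) - 1*2156 = (-5 + (1/2)*((-4 + 3)*0)*59) - 1*2156 = (-5 + (1/2)*(-1*0)*59) - 2156 = (-5 + (1/2)*0*59) - 2156 = (-5 + 0) - 2156 = -5 - 2156 = -2161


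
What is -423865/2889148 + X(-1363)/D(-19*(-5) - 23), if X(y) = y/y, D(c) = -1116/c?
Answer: -18918111/89563588 ≈ -0.21123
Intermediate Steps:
X(y) = 1
-423865/2889148 + X(-1363)/D(-19*(-5) - 23) = -423865/2889148 + 1/(-1116/(-19*(-5) - 23)) = -423865*1/2889148 + 1/(-1116/(95 - 23)) = -423865/2889148 + 1/(-1116/72) = -423865/2889148 + 1/(-1116*1/72) = -423865/2889148 + 1/(-31/2) = -423865/2889148 + 1*(-2/31) = -423865/2889148 - 2/31 = -18918111/89563588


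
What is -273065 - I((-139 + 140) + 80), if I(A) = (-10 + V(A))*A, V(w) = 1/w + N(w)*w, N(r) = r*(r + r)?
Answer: -86365698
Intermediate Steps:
N(r) = 2*r² (N(r) = r*(2*r) = 2*r²)
V(w) = 1/w + 2*w³ (V(w) = 1/w + (2*w²)*w = 1/w + 2*w³)
I(A) = A*(-10 + (1 + 2*A⁴)/A) (I(A) = (-10 + (1 + 2*A⁴)/A)*A = A*(-10 + (1 + 2*A⁴)/A))
-273065 - I((-139 + 140) + 80) = -273065 - (1 + 2*((-139 + 140) + 80)*(-5 + ((-139 + 140) + 80)³)) = -273065 - (1 + 2*(1 + 80)*(-5 + (1 + 80)³)) = -273065 - (1 + 2*81*(-5 + 81³)) = -273065 - (1 + 2*81*(-5 + 531441)) = -273065 - (1 + 2*81*531436) = -273065 - (1 + 86092632) = -273065 - 1*86092633 = -273065 - 86092633 = -86365698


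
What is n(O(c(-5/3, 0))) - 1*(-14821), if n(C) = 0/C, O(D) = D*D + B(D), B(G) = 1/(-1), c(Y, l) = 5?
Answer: 14821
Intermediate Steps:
B(G) = -1
O(D) = -1 + D² (O(D) = D*D - 1 = D² - 1 = -1 + D²)
n(C) = 0
n(O(c(-5/3, 0))) - 1*(-14821) = 0 - 1*(-14821) = 0 + 14821 = 14821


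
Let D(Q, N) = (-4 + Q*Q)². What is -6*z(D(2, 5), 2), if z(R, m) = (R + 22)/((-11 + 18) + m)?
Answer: -44/3 ≈ -14.667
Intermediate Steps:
D(Q, N) = (-4 + Q²)²
z(R, m) = (22 + R)/(7 + m)
-6*z(D(2, 5), 2) = -6*(22 + (-4 + 2²)²)/(7 + 2) = -6*(22 + (-4 + 4)²)/9 = -2*(22 + 0²)/3 = -2*(22 + 0)/3 = -2*22/3 = -6*22/9 = -44/3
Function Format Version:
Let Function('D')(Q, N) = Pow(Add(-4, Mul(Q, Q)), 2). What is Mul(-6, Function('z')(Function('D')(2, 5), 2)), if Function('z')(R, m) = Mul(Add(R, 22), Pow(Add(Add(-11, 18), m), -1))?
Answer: Rational(-44, 3) ≈ -14.667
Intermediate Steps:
Function('D')(Q, N) = Pow(Add(-4, Pow(Q, 2)), 2)
Function('z')(R, m) = Mul(Pow(Add(7, m), -1), Add(22, R)) (Function('z')(R, m) = Mul(Add(22, R), Pow(Add(7, m), -1)) = Mul(Pow(Add(7, m), -1), Add(22, R)))
Mul(-6, Function('z')(Function('D')(2, 5), 2)) = Mul(-6, Mul(Pow(Add(7, 2), -1), Add(22, Pow(Add(-4, Pow(2, 2)), 2)))) = Mul(-6, Mul(Pow(9, -1), Add(22, Pow(Add(-4, 4), 2)))) = Mul(-6, Mul(Rational(1, 9), Add(22, Pow(0, 2)))) = Mul(-6, Mul(Rational(1, 9), Add(22, 0))) = Mul(-6, Mul(Rational(1, 9), 22)) = Mul(-6, Rational(22, 9)) = Rational(-44, 3)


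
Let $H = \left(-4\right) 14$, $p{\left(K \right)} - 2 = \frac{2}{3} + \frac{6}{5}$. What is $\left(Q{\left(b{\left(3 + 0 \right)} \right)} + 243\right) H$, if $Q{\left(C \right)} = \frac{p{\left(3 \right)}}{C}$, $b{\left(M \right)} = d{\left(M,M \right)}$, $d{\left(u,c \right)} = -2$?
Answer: $- \frac{202496}{15} \approx -13500.0$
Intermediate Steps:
$p{\left(K \right)} = \frac{58}{15}$ ($p{\left(K \right)} = 2 + \left(\frac{2}{3} + \frac{6}{5}\right) = 2 + \frac{28}{15} = \frac{58}{15}$)
$b{\left(M \right)} = -2$
$H = -56$
$Q{\left(C \right)} = \frac{58}{15 C}$
$\left(Q{\left(b{\left(3 + 0 \right)} \right)} + 243\right) H = \left(\frac{58}{15 \left(-2\right)} + 243\right) \left(-56\right) = \left(\frac{58}{15} \left(- \frac{1}{2}\right) + 243\right) \left(-56\right) = \left(- \frac{29}{15} + 243\right) \left(-56\right) = \frac{3616}{15} \left(-56\right) = - \frac{202496}{15}$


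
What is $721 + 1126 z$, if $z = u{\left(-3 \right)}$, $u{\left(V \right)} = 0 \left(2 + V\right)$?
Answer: $721$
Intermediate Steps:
$u{\left(V \right)} = 0$
$z = 0$
$721 + 1126 z = 721 + 1126 \cdot 0 = 721 + 0 = 721$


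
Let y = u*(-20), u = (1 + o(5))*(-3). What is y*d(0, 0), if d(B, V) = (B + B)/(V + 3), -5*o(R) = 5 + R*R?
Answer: 0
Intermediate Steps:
o(R) = -1 - R²/5 (o(R) = -(5 + R*R)/5 = -(5 + R²)/5 = -1 - R²/5)
d(B, V) = 2*B/(3 + V) (d(B, V) = (2*B)/(3 + V) = 2*B/(3 + V))
u = 15 (u = (1 + (-1 - ⅕*5²))*(-3) = (1 + (-1 - ⅕*25))*(-3) = (1 + (-1 - 5))*(-3) = (1 - 6)*(-3) = -5*(-3) = 15)
y = -300 (y = 15*(-20) = -300)
y*d(0, 0) = -600*0/(3 + 0) = -600*0/3 = -300*0 = 0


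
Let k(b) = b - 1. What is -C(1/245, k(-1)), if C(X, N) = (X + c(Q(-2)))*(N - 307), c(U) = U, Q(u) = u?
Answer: -151101/245 ≈ -616.74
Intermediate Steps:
k(b) = -1 + b
C(X, N) = (-307 + N)*(-2 + X) (C(X, N) = (X - 2)*(N - 307) = (-2 + X)*(-307 + N) = (-307 + N)*(-2 + X))
-C(1/245, k(-1)) = -(614 - 307/245 - 2*(-1 - 1) + (-1 - 1)/245) = -(614 - 307*1/245 - 2*(-2) - 2*1/245) = -(614 - 307/245 + 4 - 2/245) = -1*151101/245 = -151101/245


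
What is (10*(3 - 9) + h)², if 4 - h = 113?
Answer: 28561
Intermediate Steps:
h = -109 (h = 4 - 1*113 = 4 - 113 = -109)
(10*(3 - 9) + h)² = (10*(3 - 9) - 109)² = (10*(-6) - 109)² = (-60 - 109)² = (-169)² = 28561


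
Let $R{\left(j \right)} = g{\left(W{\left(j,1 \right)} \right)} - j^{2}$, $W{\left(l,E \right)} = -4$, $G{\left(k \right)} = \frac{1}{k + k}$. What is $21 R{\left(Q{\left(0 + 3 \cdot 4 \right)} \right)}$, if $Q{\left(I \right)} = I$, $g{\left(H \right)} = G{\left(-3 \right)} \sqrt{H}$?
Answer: $-3024 - 7 i \approx -3024.0 - 7.0 i$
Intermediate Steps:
$G{\left(k \right)} = \frac{1}{2 k}$
$g{\left(H \right)} = - \frac{\sqrt{H}}{6}$ ($g{\left(H \right)} = \frac{1}{2 \left(-3\right)} \sqrt{H} = \frac{1}{2} \left(- \frac{1}{3}\right) \sqrt{H} = - \frac{\sqrt{H}}{6}$)
$R{\left(j \right)} = - j^{2} - \frac{i}{3}$ ($R{\left(j \right)} = - \frac{\sqrt{-4}}{6} - j^{2} = - \frac{2 i}{6} - j^{2} = - \frac{i}{3} - j^{2} = - j^{2} - \frac{i}{3}$)
$21 R{\left(Q{\left(0 + 3 \cdot 4 \right)} \right)} = 21 \left(- \left(0 + 3 \cdot 4\right)^{2} - \frac{i}{3}\right) = 21 \left(- \left(0 + 12\right)^{2} - \frac{i}{3}\right) = 21 \left(- 12^{2} - \frac{i}{3}\right) = 21 \left(\left(-1\right) 144 - \frac{i}{3}\right) = 21 \left(-144 - \frac{i}{3}\right) = -3024 - 7 i$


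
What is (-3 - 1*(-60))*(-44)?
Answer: -2508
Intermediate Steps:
(-3 - 1*(-60))*(-44) = (-3 + 60)*(-44) = 57*(-44) = -2508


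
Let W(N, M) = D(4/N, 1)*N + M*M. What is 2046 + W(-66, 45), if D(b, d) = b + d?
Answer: 4009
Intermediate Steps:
W(N, M) = M² + N*(1 + 4/N) (W(N, M) = (4/N + 1)*N + M*M = (1 + 4/N)*N + M² = N*(1 + 4/N) + M² = M² + N*(1 + 4/N))
2046 + W(-66, 45) = 2046 + (4 - 66 + 45²) = 2046 + (4 - 66 + 2025) = 2046 + 1963 = 4009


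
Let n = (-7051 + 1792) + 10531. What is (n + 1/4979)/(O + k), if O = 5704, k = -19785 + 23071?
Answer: 26249289/44761210 ≈ 0.58643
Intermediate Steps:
k = 3286
n = 5272 (n = -5259 + 10531 = 5272)
(n + 1/4979)/(O + k) = (5272 + 1/4979)/(5704 + 3286) = (5272 + 1/4979)/8990 = (26249289/4979)*(1/8990) = 26249289/44761210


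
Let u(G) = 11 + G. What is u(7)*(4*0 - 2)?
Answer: -36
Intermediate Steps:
u(7)*(4*0 - 2) = (11 + 7)*(4*0 - 2) = 18*(0 - 2) = 18*(-2) = -36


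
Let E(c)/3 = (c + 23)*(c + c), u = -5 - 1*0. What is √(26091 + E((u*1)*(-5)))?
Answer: 9*√411 ≈ 182.46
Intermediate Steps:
u = -5 (u = -5 + 0 = -5)
E(c) = 6*c*(23 + c) (E(c) = 3*((c + 23)*(c + c)) = 3*((23 + c)*(2*c)) = 3*(2*c*(23 + c)) = 6*c*(23 + c))
√(26091 + E((u*1)*(-5))) = √(26091 + 6*(-5*1*(-5))*(23 - 5*1*(-5))) = √(26091 + 6*(-5*(-5))*(23 - 5*(-5))) = √(26091 + 6*25*(23 + 25)) = √(26091 + 6*25*48) = √(26091 + 7200) = √33291 = 9*√411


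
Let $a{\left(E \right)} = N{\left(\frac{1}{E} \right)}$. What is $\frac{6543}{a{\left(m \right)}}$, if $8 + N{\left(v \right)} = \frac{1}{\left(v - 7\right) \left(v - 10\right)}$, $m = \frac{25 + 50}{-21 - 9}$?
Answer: $- \frac{12588732}{15367} \approx -819.21$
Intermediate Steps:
$m = - \frac{5}{2}$ ($m = \frac{75}{-30} = 75 \left(- \frac{1}{30}\right) = - \frac{5}{2} \approx -2.5$)
$N{\left(v \right)} = -8 + \frac{1}{\left(-10 + v\right) \left(-7 + v\right)}$ ($N{\left(v \right)} = -8 + \frac{1}{\left(v - 7\right) \left(v - 10\right)} = -8 + \frac{1}{\left(-7 + v\right) \left(-10 + v\right)} = -8 + \frac{1}{\left(-10 + v\right) \left(-7 + v\right)}$)
$a{\left(E \right)} = \frac{-559 - \frac{8}{E^{2}} + \frac{136}{E}}{70 + \frac{1}{E^{2}} - \frac{17}{E}}$ ($a{\left(E \right)} = \frac{-559 - 8 \left(\frac{1}{E}\right)^{2} + \frac{136}{E}}{70 + \left(\frac{1}{E}\right)^{2} - \frac{17}{E}} = \frac{-559 - \frac{8}{E^{2}} + \frac{136}{E}}{70 + \frac{1}{E^{2}} - \frac{17}{E}}$)
$\frac{6543}{a{\left(m \right)}} = \frac{6543}{\frac{1}{1 - - \frac{85}{2} + 70 \left(- \frac{5}{2}\right)^{2}} \left(-8 - 559 \left(- \frac{5}{2}\right)^{2} + 136 \left(- \frac{5}{2}\right)\right)} = \frac{6543}{\frac{1}{1 + \frac{85}{2} + 70 \cdot \frac{25}{4}} \left(-8 - \frac{13975}{4} - 340\right)} = \frac{6543}{\frac{1}{1 + \frac{85}{2} + \frac{875}{2}} \left(-8 - \frac{13975}{4} - 340\right)} = \frac{6543}{\frac{1}{481} \left(- \frac{15367}{4}\right)} = \frac{6543}{- \frac{15367}{1924}} = 6543 \left(- \frac{1924}{15367}\right) = - \frac{12588732}{15367}$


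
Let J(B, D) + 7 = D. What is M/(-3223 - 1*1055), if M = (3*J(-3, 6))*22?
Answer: 11/713 ≈ 0.015428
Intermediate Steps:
J(B, D) = -7 + D
M = -66 (M = (3*(-7 + 6))*22 = (3*(-1))*22 = -3*22 = -66)
M/(-3223 - 1*1055) = -66/(-3223 - 1*1055) = -66/(-3223 - 1055) = -66/(-4278) = -66*(-1/4278) = 11/713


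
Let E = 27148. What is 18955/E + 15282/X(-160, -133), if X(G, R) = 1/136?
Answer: 56423119051/27148 ≈ 2.0784e+6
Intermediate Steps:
X(G, R) = 1/136
18955/E + 15282/X(-160, -133) = 18955/27148 + 15282/(1/136) = 18955*(1/27148) + 15282*136 = 18955/27148 + 2078352 = 56423119051/27148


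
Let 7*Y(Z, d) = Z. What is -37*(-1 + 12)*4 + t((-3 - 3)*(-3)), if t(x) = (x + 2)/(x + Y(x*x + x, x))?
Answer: -190441/117 ≈ -1627.7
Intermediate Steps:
Y(Z, d) = Z/7
t(x) = (2 + x)/(x²/7 + 8*x/7) (t(x) = (x + 2)/(x + (x*x + x)/7) = (2 + x)/(x + (x² + x)/7) = (2 + x)/(x + (x + x²)/7) = (2 + x)/(x + (x/7 + x²/7)) = (2 + x)/(x²/7 + 8*x/7))
-37*(-1 + 12)*4 + t((-3 - 3)*(-3)) = -37*(-1 + 12)*4 + 7*(2 + (-3 - 3)*(-3))/((((-3 - 3)*(-3)))*(8 + (-3 - 3)*(-3))) = -407*4 + 7*(2 - 6*(-3))/(((-6*(-3)))*(8 - 6*(-3))) = -37*44 + 7*(2 + 18)/(18*(8 + 18)) = -1628 + 7*(1/18)*20/26 = -1628 + 7*(1/18)*(1/26)*20 = -1628 + 35/117 = -190441/117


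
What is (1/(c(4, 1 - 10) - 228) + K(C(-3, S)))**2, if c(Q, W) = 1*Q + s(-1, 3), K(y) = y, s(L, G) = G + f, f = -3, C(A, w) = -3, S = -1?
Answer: 452929/50176 ≈ 9.0268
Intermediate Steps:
s(L, G) = -3 + G (s(L, G) = G - 3 = -3 + G)
c(Q, W) = Q (c(Q, W) = 1*Q + (-3 + 3) = Q + 0 = Q)
(1/(c(4, 1 - 10) - 228) + K(C(-3, S)))**2 = (1/(4 - 228) - 3)**2 = (1/(-224) - 3)**2 = (-1/224 - 3)**2 = (-673/224)**2 = 452929/50176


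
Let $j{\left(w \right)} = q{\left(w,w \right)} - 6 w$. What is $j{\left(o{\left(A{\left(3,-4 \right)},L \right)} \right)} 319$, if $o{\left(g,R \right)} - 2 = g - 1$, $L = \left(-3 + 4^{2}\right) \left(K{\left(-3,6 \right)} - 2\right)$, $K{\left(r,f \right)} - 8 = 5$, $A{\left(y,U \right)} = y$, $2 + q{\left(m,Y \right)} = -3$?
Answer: $-9251$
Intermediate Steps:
$q{\left(m,Y \right)} = -5$ ($q{\left(m,Y \right)} = -2 - 3 = -5$)
$K{\left(r,f \right)} = 13$ ($K{\left(r,f \right)} = 8 + 5 = 13$)
$L = 143$ ($L = \left(-3 + 4^{2}\right) \left(13 - 2\right) = \left(-3 + 16\right) 11 = 13 \cdot 11 = 143$)
$o{\left(g,R \right)} = 1 + g$ ($o{\left(g,R \right)} = 2 + \left(g - 1\right) = 2 + \left(-1 + g\right) = 1 + g$)
$j{\left(w \right)} = -5 - 6 w$
$j{\left(o{\left(A{\left(3,-4 \right)},L \right)} \right)} 319 = \left(-5 - 6 \left(1 + 3\right)\right) 319 = \left(-5 - 24\right) 319 = \left(-29\right) 319 = -9251$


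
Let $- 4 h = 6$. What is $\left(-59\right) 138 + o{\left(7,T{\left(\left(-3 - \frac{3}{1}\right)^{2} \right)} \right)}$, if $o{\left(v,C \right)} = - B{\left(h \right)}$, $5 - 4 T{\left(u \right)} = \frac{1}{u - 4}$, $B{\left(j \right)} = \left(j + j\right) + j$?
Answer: $- \frac{16275}{2} \approx -8137.5$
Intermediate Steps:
$h = - \frac{3}{2}$ ($h = \left(- \frac{1}{4}\right) 6 = - \frac{3}{2} \approx -1.5$)
$B{\left(j \right)} = 3 j$ ($B{\left(j \right)} = 2 j + j = 3 j$)
$T{\left(u \right)} = \frac{5}{4} - \frac{1}{4 \left(-4 + u\right)}$ ($T{\left(u \right)} = \frac{5}{4} - \frac{1}{4 \left(u - 4\right)} = \frac{5}{4} - \frac{1}{4 \left(-4 + u\right)}$)
$o{\left(v,C \right)} = \frac{9}{2}$ ($o{\left(v,C \right)} = - \frac{3 \left(-3\right)}{2} = \left(-1\right) \left(- \frac{9}{2}\right) = \frac{9}{2}$)
$\left(-59\right) 138 + o{\left(7,T{\left(\left(-3 - \frac{3}{1}\right)^{2} \right)} \right)} = \left(-59\right) 138 + \frac{9}{2} = -8142 + \frac{9}{2} = - \frac{16275}{2}$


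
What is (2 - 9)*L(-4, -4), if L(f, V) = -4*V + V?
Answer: -84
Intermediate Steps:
L(f, V) = -3*V
(2 - 9)*L(-4, -4) = (2 - 9)*(-3*(-4)) = -7*12 = -84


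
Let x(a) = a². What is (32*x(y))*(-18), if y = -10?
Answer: -57600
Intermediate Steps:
(32*x(y))*(-18) = (32*(-10)²)*(-18) = (32*100)*(-18) = 3200*(-18) = -57600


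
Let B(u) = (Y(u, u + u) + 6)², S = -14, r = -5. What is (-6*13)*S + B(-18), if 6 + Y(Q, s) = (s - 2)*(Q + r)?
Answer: 764968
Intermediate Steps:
Y(Q, s) = -6 + (-5 + Q)*(-2 + s) (Y(Q, s) = -6 + (s - 2)*(Q - 5) = -6 + (-2 + s)*(-5 + Q) = -6 + (-5 + Q)*(-2 + s))
B(u) = (10 - 12*u + 2*u²)² (B(u) = ((4 - 5*(u + u) - 2*u + u*(u + u)) + 6)² = ((4 - 10*u - 2*u + u*(2*u)) + 6)² = ((4 - 10*u - 2*u + 2*u²) + 6)² = ((4 - 12*u + 2*u²) + 6)² = (10 - 12*u + 2*u²)²)
(-6*13)*S + B(-18) = -6*13*(-14) + 4*(5 + (-18)² - 6*(-18))² = -78*(-14) + 4*(5 + 324 + 108)² = 1092 + 4*437² = 1092 + 4*190969 = 1092 + 763876 = 764968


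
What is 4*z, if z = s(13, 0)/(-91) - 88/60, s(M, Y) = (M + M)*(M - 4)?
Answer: -1696/105 ≈ -16.152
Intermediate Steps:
s(M, Y) = 2*M*(-4 + M) (s(M, Y) = (2*M)*(-4 + M) = 2*M*(-4 + M))
z = -424/105 (z = (2*13*(-4 + 13))/(-91) - 88/60 = (2*13*9)*(-1/91) - 88*1/60 = 234*(-1/91) - 22/15 = -18/7 - 22/15 = -424/105 ≈ -4.0381)
4*z = 4*(-424/105) = -1696/105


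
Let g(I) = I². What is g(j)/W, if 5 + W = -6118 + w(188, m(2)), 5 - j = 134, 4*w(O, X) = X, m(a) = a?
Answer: -33282/12245 ≈ -2.7180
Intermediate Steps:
w(O, X) = X/4
j = -129 (j = 5 - 1*134 = 5 - 134 = -129)
W = -12245/2 (W = -5 + (-6118 + (¼)*2) = -5 + (-6118 + ½) = -5 - 12235/2 = -12245/2 ≈ -6122.5)
g(j)/W = (-129)²/(-12245/2) = 16641*(-2/12245) = -33282/12245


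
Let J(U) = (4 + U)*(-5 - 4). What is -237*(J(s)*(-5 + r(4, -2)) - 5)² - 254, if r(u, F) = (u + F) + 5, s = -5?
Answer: -40307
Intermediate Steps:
r(u, F) = 5 + F + u (r(u, F) = (F + u) + 5 = 5 + F + u)
J(U) = -36 - 9*U (J(U) = (4 + U)*(-9) = -36 - 9*U)
-237*(J(s)*(-5 + r(4, -2)) - 5)² - 254 = -237*((-36 - 9*(-5))*(-5 + (5 - 2 + 4)) - 5)² - 254 = -237*((-36 + 45)*(-5 + 7) - 5)² - 254 = -237*(9*2 - 5)² - 254 = -237*(18 - 5)² - 254 = -237*13² - 254 = -237*169 - 254 = -40053 - 254 = -40307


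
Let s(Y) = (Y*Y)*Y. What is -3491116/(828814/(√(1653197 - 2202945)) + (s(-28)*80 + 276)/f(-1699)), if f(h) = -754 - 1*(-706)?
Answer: -2527464255696083184/26508226346967973 - 208330978782528*I*√137437/26508226346967973 ≈ -95.346 - 2.9136*I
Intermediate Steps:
f(h) = -48 (f(h) = -754 + 706 = -48)
s(Y) = Y³ (s(Y) = Y²*Y = Y³)
-3491116/(828814/(√(1653197 - 2202945)) + (s(-28)*80 + 276)/f(-1699)) = -3491116/(828814/(√(1653197 - 2202945)) + ((-28)³*80 + 276)/(-48)) = -3491116/(828814/(√(-549748)) + (-21952*80 + 276)*(-1/48)) = -3491116/(828814/((2*I*√137437)) + (-1756160 + 276)*(-1/48)) = -3491116/(828814*(-I*√137437/274874) - 1755884*(-1/48)) = -3491116/(-414407*I*√137437/137437 + 438971/12) = -3491116/(438971/12 - 414407*I*√137437/137437)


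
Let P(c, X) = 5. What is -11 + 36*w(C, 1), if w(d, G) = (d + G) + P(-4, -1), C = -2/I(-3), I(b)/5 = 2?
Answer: 989/5 ≈ 197.80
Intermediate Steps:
I(b) = 10 (I(b) = 5*2 = 10)
C = -⅕ (C = -2/10 = -2*⅒ = -⅕ ≈ -0.20000)
w(d, G) = 5 + G + d (w(d, G) = (d + G) + 5 = (G + d) + 5 = 5 + G + d)
-11 + 36*w(C, 1) = -11 + 36*(5 + 1 - ⅕) = -11 + 36*(29/5) = -11 + 1044/5 = 989/5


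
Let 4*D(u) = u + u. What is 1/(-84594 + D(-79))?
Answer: -2/169267 ≈ -1.1816e-5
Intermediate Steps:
D(u) = u/2 (D(u) = (u + u)/4 = (2*u)/4 = u/2)
1/(-84594 + D(-79)) = 1/(-84594 + (1/2)*(-79)) = 1/(-84594 - 79/2) = 1/(-169267/2) = -2/169267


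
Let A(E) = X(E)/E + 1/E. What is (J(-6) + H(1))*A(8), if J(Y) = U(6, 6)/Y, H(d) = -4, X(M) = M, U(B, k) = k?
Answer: -45/8 ≈ -5.6250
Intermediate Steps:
A(E) = 1 + 1/E (A(E) = E/E + 1/E = 1 + 1/E)
J(Y) = 6/Y
(J(-6) + H(1))*A(8) = (6/(-6) - 4)*((1 + 8)/8) = (6*(-1/6) - 4)*((1/8)*9) = (-1 - 4)*(9/8) = -5*9/8 = -45/8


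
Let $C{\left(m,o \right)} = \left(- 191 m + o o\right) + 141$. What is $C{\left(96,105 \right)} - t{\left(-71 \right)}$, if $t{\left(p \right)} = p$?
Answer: $-7099$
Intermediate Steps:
$C{\left(m,o \right)} = 141 + o^{2} - 191 m$ ($C{\left(m,o \right)} = \left(- 191 m + o^{2}\right) + 141 = \left(o^{2} - 191 m\right) + 141 = 141 + o^{2} - 191 m$)
$C{\left(96,105 \right)} - t{\left(-71 \right)} = \left(141 + 105^{2} - 18336\right) - -71 = \left(141 + 11025 - 18336\right) + 71 = -7170 + 71 = -7099$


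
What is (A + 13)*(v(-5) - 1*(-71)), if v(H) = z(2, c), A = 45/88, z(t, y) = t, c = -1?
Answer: 86797/88 ≈ 986.33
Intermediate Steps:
A = 45/88 (A = 45*(1/88) = 45/88 ≈ 0.51136)
v(H) = 2
(A + 13)*(v(-5) - 1*(-71)) = (45/88 + 13)*(2 - 1*(-71)) = 1189*(2 + 71)/88 = (1189/88)*73 = 86797/88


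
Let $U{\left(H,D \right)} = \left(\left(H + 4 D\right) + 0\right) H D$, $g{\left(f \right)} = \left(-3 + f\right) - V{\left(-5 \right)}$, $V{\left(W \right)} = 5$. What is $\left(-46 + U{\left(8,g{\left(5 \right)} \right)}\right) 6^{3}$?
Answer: $10800$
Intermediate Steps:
$g{\left(f \right)} = -8 + f$ ($g{\left(f \right)} = \left(-3 + f\right) - 5 = -8 + f$)
$U{\left(H,D \right)} = D H \left(H + 4 D\right)$ ($U{\left(H,D \right)} = \left(H + 4 D\right) D H = D H \left(H + 4 D\right)$)
$\left(-46 + U{\left(8,g{\left(5 \right)} \right)}\right) 6^{3} = \left(-46 + \left(-8 + 5\right) 8 \left(8 + 4 \left(-8 + 5\right)\right)\right) 6^{3} = \left(-46 - 24 \left(8 + 4 \left(-3\right)\right)\right) 216 = \left(-46 - 24 \left(8 - 12\right)\right) 216 = \left(-46 - 24 \left(-4\right)\right) 216 = \left(-46 + 96\right) 216 = 50 \cdot 216 = 10800$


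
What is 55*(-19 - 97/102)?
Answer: -111925/102 ≈ -1097.3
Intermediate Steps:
55*(-19 - 97/102) = 55*(-2035/102) = -111925/102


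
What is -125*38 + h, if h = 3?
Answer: -4747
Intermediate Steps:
-125*38 + h = -125*38 + 3 = -4750 + 3 = -4747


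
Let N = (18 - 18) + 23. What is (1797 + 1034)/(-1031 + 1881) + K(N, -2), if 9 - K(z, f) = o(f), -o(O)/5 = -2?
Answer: 1981/850 ≈ 2.3306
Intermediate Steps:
o(O) = 10 (o(O) = -5*(-2) = 10)
N = 23 (N = 0 + 23 = 23)
K(z, f) = -1 (K(z, f) = 9 - 1*10 = 9 - 10 = -1)
(1797 + 1034)/(-1031 + 1881) + K(N, -2) = (1797 + 1034)/(-1031 + 1881) - 1 = 2831/850 - 1 = 1981/850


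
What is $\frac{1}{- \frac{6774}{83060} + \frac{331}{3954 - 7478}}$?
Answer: $- \frac{73175860}{12841109} \approx -5.6986$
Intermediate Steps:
$\frac{1}{- \frac{6774}{83060} + \frac{331}{3954 - 7478}} = \frac{1}{\left(-6774\right) \frac{1}{83060} + \frac{331}{-3524}} = \frac{1}{- \frac{3387}{41530} + 331 \left(- \frac{1}{3524}\right)} = \frac{1}{- \frac{3387}{41530} - \frac{331}{3524}} = \frac{1}{- \frac{12841109}{73175860}} = - \frac{73175860}{12841109}$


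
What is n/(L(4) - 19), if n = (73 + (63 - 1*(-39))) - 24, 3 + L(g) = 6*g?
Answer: 151/2 ≈ 75.500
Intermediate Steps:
L(g) = -3 + 6*g
n = 151 (n = (73 + (63 + 39)) - 24 = (73 + 102) - 24 = 175 - 24 = 151)
n/(L(4) - 19) = 151/((-3 + 6*4) - 19) = 151/((-3 + 24) - 19) = 151/(21 - 19) = 151/2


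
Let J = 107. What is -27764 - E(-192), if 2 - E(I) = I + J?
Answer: -27851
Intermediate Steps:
E(I) = -105 - I (E(I) = 2 - (I + 107) = 2 - (107 + I) = 2 + (-107 - I) = -105 - I)
-27764 - E(-192) = -27764 - (-105 - 1*(-192)) = -27764 - (-105 + 192) = -27764 - 1*87 = -27764 - 87 = -27851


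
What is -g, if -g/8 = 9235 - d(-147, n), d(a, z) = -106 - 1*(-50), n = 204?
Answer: 74328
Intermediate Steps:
d(a, z) = -56 (d(a, z) = -106 + 50 = -56)
g = -74328 (g = -8*(9235 - 1*(-56)) = -8*(9235 + 56) = -8*9291 = -74328)
-g = -1*(-74328) = 74328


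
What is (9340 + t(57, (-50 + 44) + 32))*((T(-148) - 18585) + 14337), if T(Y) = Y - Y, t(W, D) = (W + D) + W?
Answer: -40271040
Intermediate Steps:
t(W, D) = D + 2*W (t(W, D) = (D + W) + W = D + 2*W)
T(Y) = 0
(9340 + t(57, (-50 + 44) + 32))*((T(-148) - 18585) + 14337) = (9340 + (((-50 + 44) + 32) + 2*57))*((0 - 18585) + 14337) = (9340 + ((-6 + 32) + 114))*(-18585 + 14337) = (9340 + (26 + 114))*(-4248) = (9340 + 140)*(-4248) = 9480*(-4248) = -40271040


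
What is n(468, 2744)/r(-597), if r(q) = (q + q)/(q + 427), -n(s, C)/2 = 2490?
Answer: -141100/199 ≈ -709.04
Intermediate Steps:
n(s, C) = -4980 (n(s, C) = -2*2490 = -4980)
r(q) = 2*q/(427 + q) (r(q) = (2*q)/(427 + q) = 2*q/(427 + q))
n(468, 2744)/r(-597) = -4980/(2*(-597)/(427 - 597)) = -4980/(2*(-597)/(-170)) = -4980/(2*(-597)*(-1/170)) = -4980/597/85 = -4980*85/597 = -141100/199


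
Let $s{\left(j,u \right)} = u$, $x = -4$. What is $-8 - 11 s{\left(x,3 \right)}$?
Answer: $-41$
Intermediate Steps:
$-8 - 11 s{\left(x,3 \right)} = -8 - 33 = -41$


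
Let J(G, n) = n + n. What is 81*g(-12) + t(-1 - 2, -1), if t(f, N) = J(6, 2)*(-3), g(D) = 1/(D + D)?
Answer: -123/8 ≈ -15.375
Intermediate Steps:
g(D) = 1/(2*D)
J(G, n) = 2*n
t(f, N) = -12 (t(f, N) = (2*2)*(-3) = 4*(-3) = -12)
81*g(-12) + t(-1 - 2, -1) = 81*((½)/(-12)) - 12 = 81*((½)*(-1/12)) - 12 = 81*(-1/24) - 12 = -27/8 - 12 = -123/8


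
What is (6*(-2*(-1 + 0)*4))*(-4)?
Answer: -192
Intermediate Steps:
(6*(-2*(-1 + 0)*4))*(-4) = (6*(-(-2)*4))*(-4) = (6*(-2*(-4)))*(-4) = (6*8)*(-4) = 48*(-4) = -192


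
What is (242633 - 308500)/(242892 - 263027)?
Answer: 65867/20135 ≈ 3.2713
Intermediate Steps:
(242633 - 308500)/(242892 - 263027) = -65867/(-20135) = -65867*(-1/20135) = 65867/20135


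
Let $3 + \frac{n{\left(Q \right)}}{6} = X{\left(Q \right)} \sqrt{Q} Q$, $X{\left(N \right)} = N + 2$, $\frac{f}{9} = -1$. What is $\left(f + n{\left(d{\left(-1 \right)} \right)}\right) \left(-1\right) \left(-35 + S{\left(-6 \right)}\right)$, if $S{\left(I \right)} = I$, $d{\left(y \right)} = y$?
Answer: $-1107 - 246 i \approx -1107.0 - 246.0 i$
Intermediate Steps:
$f = -9$ ($f = 9 \left(-1\right) = -9$)
$X{\left(N \right)} = 2 + N$
$n{\left(Q \right)} = -18 + 6 Q^{\frac{3}{2}} \left(2 + Q\right)$ ($n{\left(Q \right)} = -18 + 6 \left(2 + Q\right) \sqrt{Q} Q = -18 + 6 \sqrt{Q} \left(2 + Q\right) Q = -18 + 6 Q^{\frac{3}{2}} \left(2 + Q\right)$)
$\left(f + n{\left(d{\left(-1 \right)} \right)}\right) \left(-1\right) \left(-35 + S{\left(-6 \right)}\right) = \left(-9 - \left(18 - 6 \left(-1\right)^{\frac{3}{2}} \left(2 - 1\right)\right)\right) \left(-1\right) \left(-35 - 6\right) = \left(-9 - \left(18 - 6 \left(- i\right) 1\right)\right) \left(-1\right) \left(-41\right) = \left(-9 - \left(18 + 6 i\right)\right) \left(-1\right) \left(-41\right) = \left(-27 - 6 i\right) \left(-1\right) \left(-41\right) = \left(27 + 6 i\right) \left(-41\right) = -1107 - 246 i$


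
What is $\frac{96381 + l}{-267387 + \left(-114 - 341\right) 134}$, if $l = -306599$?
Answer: $\frac{210218}{328357} \approx 0.64021$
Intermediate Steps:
$\frac{96381 + l}{-267387 + \left(-114 - 341\right) 134} = \frac{96381 - 306599}{-267387 + \left(-114 - 341\right) 134} = - \frac{210218}{-267387 - 60970} = - \frac{210218}{-328357} = \left(-210218\right) \left(- \frac{1}{328357}\right) = \frac{210218}{328357}$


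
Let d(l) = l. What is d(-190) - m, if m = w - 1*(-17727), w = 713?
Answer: -18630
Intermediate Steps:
m = 18440 (m = 713 - 1*(-17727) = 713 + 17727 = 18440)
d(-190) - m = -190 - 1*18440 = -190 - 18440 = -18630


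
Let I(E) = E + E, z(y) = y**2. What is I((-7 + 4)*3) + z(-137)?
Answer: 18751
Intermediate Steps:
I(E) = 2*E
I((-7 + 4)*3) + z(-137) = 2*((-7 + 4)*3) + (-137)**2 = 2*(-3*3) + 18769 = 2*(-9) + 18769 = -18 + 18769 = 18751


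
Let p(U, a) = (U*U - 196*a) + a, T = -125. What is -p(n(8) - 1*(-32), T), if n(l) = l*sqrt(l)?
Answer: -25911 - 1024*sqrt(2) ≈ -27359.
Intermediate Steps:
n(l) = l**(3/2)
p(U, a) = U**2 - 195*a (p(U, a) = (U**2 - 196*a) + a = U**2 - 195*a)
-p(n(8) - 1*(-32), T) = -((8**(3/2) - 1*(-32))**2 - 195*(-125)) = -((16*sqrt(2) + 32)**2 + 24375) = -((32 + 16*sqrt(2))**2 + 24375) = -(24375 + (32 + 16*sqrt(2))**2) = -24375 - (32 + 16*sqrt(2))**2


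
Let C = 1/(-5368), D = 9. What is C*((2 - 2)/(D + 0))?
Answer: 0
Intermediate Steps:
C = -1/5368 ≈ -0.00018629
C*((2 - 2)/(D + 0)) = -(2 - 2)/(5368*(9 + 0)) = -0/9 = -1/5368*0 = 0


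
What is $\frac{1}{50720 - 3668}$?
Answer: $\frac{1}{47052} \approx 2.1253 \cdot 10^{-5}$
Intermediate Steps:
$\frac{1}{50720 - 3668} = \frac{1}{47052}$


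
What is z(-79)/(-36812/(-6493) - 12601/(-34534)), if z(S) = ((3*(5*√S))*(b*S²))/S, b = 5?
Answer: -442852792450*I*√79/451027967 ≈ -8727.1*I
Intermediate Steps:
z(S) = 75*S^(3/2) (z(S) = ((3*(5*√S))*(5*S²))/S = ((15*√S)*(5*S²))/S = (75*S^(5/2))/S = 75*S^(3/2))
z(-79)/(-36812/(-6493) - 12601/(-34534)) = (75*(-79)^(3/2))/(-36812/(-6493) - 12601/(-34534)) = (75*(-79*I*√79))/(-36812*(-1/6493) - 12601*(-1/34534)) = (-5925*I*√79)/(36812/6493 + 12601/34534) = (-5925*I*√79)/(1353083901/224229262) = -5925*I*√79*(224229262/1353083901) = -442852792450*I*√79/451027967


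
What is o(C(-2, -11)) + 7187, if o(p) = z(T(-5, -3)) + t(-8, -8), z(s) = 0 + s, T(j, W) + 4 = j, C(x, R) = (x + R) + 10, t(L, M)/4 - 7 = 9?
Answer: 7242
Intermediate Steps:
t(L, M) = 64 (t(L, M) = 28 + 4*9 = 28 + 36 = 64)
C(x, R) = 10 + R + x (C(x, R) = (R + x) + 10 = 10 + R + x)
T(j, W) = -4 + j
z(s) = s
o(p) = 55 (o(p) = (-4 - 5) + 64 = -9 + 64 = 55)
o(C(-2, -11)) + 7187 = 55 + 7187 = 7242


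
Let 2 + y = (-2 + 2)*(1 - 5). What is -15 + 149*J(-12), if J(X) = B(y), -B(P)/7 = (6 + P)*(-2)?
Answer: 8329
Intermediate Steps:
y = -2 (y = -2 + (-2 + 2)*(1 - 5) = -2 + 0*(-4) = -2 + 0 = -2)
B(P) = 84 + 14*P (B(P) = -7*(6 + P)*(-2) = -7*(-12 - 2*P) = 84 + 14*P)
J(X) = 56 (J(X) = 84 + 14*(-2) = 84 - 28 = 56)
-15 + 149*J(-12) = -15 + 149*56 = -15 + 8344 = 8329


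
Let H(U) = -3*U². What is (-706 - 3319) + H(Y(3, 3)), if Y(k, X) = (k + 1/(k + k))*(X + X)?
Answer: -5108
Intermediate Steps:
Y(k, X) = 2*X*(k + 1/(2*k)) (Y(k, X) = (k + 1/(2*k))*(2*X) = 2*X*(k + 1/(2*k)))
(-706 - 3319) + H(Y(3, 3)) = (-706 - 3319) - 3*(3/3 + 2*3*3)² = -4025 - 3*(3*(⅓) + 18)² = -4025 - 3*(1 + 18)² = -4025 - 3*19² = -4025 - 3*361 = -4025 - 1083 = -5108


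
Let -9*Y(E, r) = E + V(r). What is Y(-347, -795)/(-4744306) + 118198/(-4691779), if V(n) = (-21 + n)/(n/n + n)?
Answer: -2004266628678353/79532247585316302 ≈ -0.025201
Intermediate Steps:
V(n) = (-21 + n)/(1 + n)
Y(E, r) = -E/9 - (-21 + r)/(9*(1 + r)) (Y(E, r) = -(E + (-21 + r)/(1 + r))/9 = -E/9 - (-21 + r)/(9*(1 + r)))
Y(-347, -795)/(-4744306) + 118198/(-4691779) = ((21 - 1*(-795) - 1*(-347)*(1 - 795))/(9*(1 - 795)))/(-4744306) + 118198/(-4691779) = ((1/9)*(21 + 795 - 1*(-347)*(-794))/(-794))*(-1/4744306) + 118198*(-1/4691779) = ((1/9)*(-1/794)*(21 + 795 - 275518))*(-1/4744306) - 118198/4691779 = ((1/9)*(-1/794)*(-274702))*(-1/4744306) - 118198/4691779 = (137351/3573)*(-1/4744306) - 118198/4691779 = -137351/16951405338 - 118198/4691779 = -2004266628678353/79532247585316302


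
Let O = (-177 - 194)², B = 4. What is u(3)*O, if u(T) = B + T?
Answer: 963487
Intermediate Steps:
u(T) = 4 + T
O = 137641 (O = (-371)² = 137641)
u(3)*O = (4 + 3)*137641 = 7*137641 = 963487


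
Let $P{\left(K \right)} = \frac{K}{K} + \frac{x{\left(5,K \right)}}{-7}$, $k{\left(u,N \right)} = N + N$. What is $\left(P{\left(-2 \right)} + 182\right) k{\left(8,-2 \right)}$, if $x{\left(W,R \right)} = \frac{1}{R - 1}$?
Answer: $- \frac{15376}{21} \approx -732.19$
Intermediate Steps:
$k{\left(u,N \right)} = 2 N$
$x{\left(W,R \right)} = \frac{1}{-1 + R}$
$P{\left(K \right)} = 1 - \frac{1}{7 \left(-1 + K\right)}$ ($P{\left(K \right)} = \frac{K}{K} + \frac{1}{\left(-1 + K\right) \left(-7\right)} = 1 + \frac{1}{-1 + K} \left(- \frac{1}{7}\right) = 1 - \frac{1}{7 \left(-1 + K\right)}$)
$\left(P{\left(-2 \right)} + 182\right) k{\left(8,-2 \right)} = \left(\frac{- \frac{8}{7} - 2}{-1 - 2} + 182\right) 2 \left(-2\right) = \left(\frac{1}{-3} \left(- \frac{22}{7}\right) + 182\right) \left(-4\right) = \left(\left(- \frac{1}{3}\right) \left(- \frac{22}{7}\right) + 182\right) \left(-4\right) = \left(\frac{22}{21} + 182\right) \left(-4\right) = \frac{3844}{21} \left(-4\right) = - \frac{15376}{21}$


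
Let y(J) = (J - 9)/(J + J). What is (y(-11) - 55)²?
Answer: 354025/121 ≈ 2925.8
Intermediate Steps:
y(J) = (-9 + J)/(2*J) (y(J) = (-9 + J)/((2*J)) = (-9 + J)*(1/(2*J)) = (-9 + J)/(2*J))
(y(-11) - 55)² = ((½)*(-9 - 11)/(-11) - 55)² = ((½)*(-1/11)*(-20) - 55)² = (10/11 - 55)² = (-595/11)² = 354025/121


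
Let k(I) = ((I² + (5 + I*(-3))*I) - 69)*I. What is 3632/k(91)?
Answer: -227/92001 ≈ -0.0024674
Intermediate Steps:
k(I) = I*(-69 + I² + I*(5 - 3*I)) (k(I) = ((I² + (5 - 3*I)*I) - 69)*I = ((I² + I*(5 - 3*I)) - 69)*I = (-69 + I² + I*(5 - 3*I))*I = I*(-69 + I² + I*(5 - 3*I)))
3632/k(91) = 3632/((91*(-69 - 2*91² + 5*91))) = 3632/((91*(-69 - 2*8281 + 455))) = 3632/((91*(-69 - 16562 + 455))) = 3632/((91*(-16176))) = 3632/(-1472016) = 3632*(-1/1472016) = -227/92001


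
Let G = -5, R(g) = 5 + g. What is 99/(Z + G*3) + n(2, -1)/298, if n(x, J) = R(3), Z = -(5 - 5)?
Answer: -4897/745 ≈ -6.5732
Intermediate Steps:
Z = 0 (Z = -1*0 = 0)
n(x, J) = 8 (n(x, J) = 5 + 3 = 8)
99/(Z + G*3) + n(2, -1)/298 = 99/(0 - 5*3) + 8/298 = 99/(0 - 15) + 8*(1/298) = 99/(-15) + 4/149 = 99*(-1/15) + 4/149 = -33/5 + 4/149 = -4897/745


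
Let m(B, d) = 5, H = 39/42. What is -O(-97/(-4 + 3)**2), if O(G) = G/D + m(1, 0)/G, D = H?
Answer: 131791/1261 ≈ 104.51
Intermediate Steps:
H = 13/14 (H = 39*(1/42) = 13/14 ≈ 0.92857)
D = 13/14 ≈ 0.92857
O(G) = 5/G + 14*G/13 (O(G) = G/(13/14) + 5/G = G*(14/13) + 5/G = 14*G/13 + 5/G = 5/G + 14*G/13)
-O(-97/(-4 + 3)**2) = -(5/((-97/(-4 + 3)**2)) + 14*(-97/(-4 + 3)**2)/13) = -(5/((-97/((-1)**2))) + 14*(-97/((-1)**2))/13) = -(5/((-97/1)) + 14*(-97/1)/13) = -(5/((-97*1)) + 14*(-97*1)/13) = -(5/(-97) + (14/13)*(-97)) = -(5*(-1/97) - 1358/13) = -(-5/97 - 1358/13) = -1*(-131791/1261) = 131791/1261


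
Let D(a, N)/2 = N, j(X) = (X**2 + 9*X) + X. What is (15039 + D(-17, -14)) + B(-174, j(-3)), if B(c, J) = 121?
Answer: 15132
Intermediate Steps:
j(X) = X**2 + 10*X
D(a, N) = 2*N
(15039 + D(-17, -14)) + B(-174, j(-3)) = (15039 + 2*(-14)) + 121 = (15039 - 28) + 121 = 15011 + 121 = 15132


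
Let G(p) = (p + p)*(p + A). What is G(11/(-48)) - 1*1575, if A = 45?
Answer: -1838039/1152 ≈ -1595.5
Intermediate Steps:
G(p) = 2*p*(45 + p) (G(p) = (p + p)*(p + 45) = (2*p)*(45 + p) = 2*p*(45 + p))
G(11/(-48)) - 1*1575 = 2*(11/(-48))*(45 + 11/(-48)) - 1*1575 = 2*(11*(-1/48))*(45 + 11*(-1/48)) - 1575 = 2*(-11/48)*(45 - 11/48) - 1575 = 2*(-11/48)*(2149/48) - 1575 = -23639/1152 - 1575 = -1838039/1152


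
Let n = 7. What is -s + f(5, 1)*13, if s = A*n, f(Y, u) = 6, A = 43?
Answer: -223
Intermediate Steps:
s = 301 (s = 43*7 = 301)
-s + f(5, 1)*13 = -1*301 + 6*13 = -301 + 78 = -223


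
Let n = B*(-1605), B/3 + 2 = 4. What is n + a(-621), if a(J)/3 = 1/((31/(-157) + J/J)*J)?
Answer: -251169817/26082 ≈ -9630.0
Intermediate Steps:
B = 6 (B = -6 + 3*4 = -6 + 12 = 6)
a(J) = 157/(42*J) (a(J) = 3*(1/((31/(-157) + J/J)*J)) = 3*(1/((31*(-1/157) + 1)*J)) = 3*(1/((-31/157 + 1)*J)) = 3*(1/((126/157)*J)) = 3*(157/(126*J)) = 157/(42*J))
n = -9630 (n = 6*(-1605) = -9630)
n + a(-621) = -9630 + (157/42)/(-621) = -9630 + (157/42)*(-1/621) = -9630 - 157/26082 = -251169817/26082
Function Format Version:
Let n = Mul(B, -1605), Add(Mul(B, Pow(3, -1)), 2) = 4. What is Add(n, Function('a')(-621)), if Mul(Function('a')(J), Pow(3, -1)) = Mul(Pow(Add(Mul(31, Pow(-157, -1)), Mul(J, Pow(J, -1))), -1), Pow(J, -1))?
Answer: Rational(-251169817, 26082) ≈ -9630.0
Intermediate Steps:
B = 6 (B = Add(-6, Mul(3, 4)) = Add(-6, 12) = 6)
Function('a')(J) = Mul(Rational(157, 42), Pow(J, -1)) (Function('a')(J) = Mul(3, Mul(Pow(Add(Mul(31, Pow(-157, -1)), Mul(J, Pow(J, -1))), -1), Pow(J, -1))) = Mul(3, Mul(Pow(Add(Mul(31, Rational(-1, 157)), 1), -1), Pow(J, -1))) = Mul(3, Mul(Pow(Add(Rational(-31, 157), 1), -1), Pow(J, -1))) = Mul(3, Mul(Pow(Rational(126, 157), -1), Pow(J, -1))) = Mul(3, Mul(Rational(157, 126), Pow(J, -1))) = Mul(Rational(157, 42), Pow(J, -1)))
n = -9630 (n = Mul(6, -1605) = -9630)
Add(n, Function('a')(-621)) = Add(-9630, Mul(Rational(157, 42), Pow(-621, -1))) = Add(-9630, Mul(Rational(157, 42), Rational(-1, 621))) = Add(-9630, Rational(-157, 26082)) = Rational(-251169817, 26082)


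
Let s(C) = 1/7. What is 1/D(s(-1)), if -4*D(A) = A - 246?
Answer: 28/1721 ≈ 0.016270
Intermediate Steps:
s(C) = ⅐
D(A) = 123/2 - A/4 (D(A) = -(A - 246)/4 = -(-246 + A)/4 = 123/2 - A/4)
1/D(s(-1)) = 1/(123/2 - ¼*⅐) = 1/(123/2 - 1/28) = 1/(1721/28) = 28/1721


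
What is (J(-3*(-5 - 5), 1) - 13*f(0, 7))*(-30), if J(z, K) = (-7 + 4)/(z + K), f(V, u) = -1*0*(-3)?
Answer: 90/31 ≈ 2.9032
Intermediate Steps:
f(V, u) = 0 (f(V, u) = 0*(-3) = 0)
J(z, K) = -3/(K + z)
(J(-3*(-5 - 5), 1) - 13*f(0, 7))*(-30) = (-3/(1 - 3*(-5 - 5)) - 13*0)*(-30) = (-3/(1 - 3*(-10)) - 1*0)*(-30) = (-3/(1 + 30) + 0)*(-30) = (-3/31 + 0)*(-30) = -3/31*(-30) = 90/31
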